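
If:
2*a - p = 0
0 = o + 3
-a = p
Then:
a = 0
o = -3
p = 0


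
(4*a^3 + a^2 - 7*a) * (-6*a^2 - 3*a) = -24*a^5 - 18*a^4 + 39*a^3 + 21*a^2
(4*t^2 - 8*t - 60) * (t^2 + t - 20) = 4*t^4 - 4*t^3 - 148*t^2 + 100*t + 1200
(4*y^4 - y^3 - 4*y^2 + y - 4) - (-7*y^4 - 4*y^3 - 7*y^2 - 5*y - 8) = 11*y^4 + 3*y^3 + 3*y^2 + 6*y + 4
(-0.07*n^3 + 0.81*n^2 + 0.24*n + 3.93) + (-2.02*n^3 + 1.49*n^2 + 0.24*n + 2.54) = -2.09*n^3 + 2.3*n^2 + 0.48*n + 6.47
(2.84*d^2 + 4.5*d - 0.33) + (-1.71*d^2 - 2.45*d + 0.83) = 1.13*d^2 + 2.05*d + 0.5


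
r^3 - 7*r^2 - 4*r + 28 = (r - 7)*(r - 2)*(r + 2)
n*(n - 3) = n^2 - 3*n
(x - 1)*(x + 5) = x^2 + 4*x - 5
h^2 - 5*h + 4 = (h - 4)*(h - 1)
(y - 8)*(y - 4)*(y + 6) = y^3 - 6*y^2 - 40*y + 192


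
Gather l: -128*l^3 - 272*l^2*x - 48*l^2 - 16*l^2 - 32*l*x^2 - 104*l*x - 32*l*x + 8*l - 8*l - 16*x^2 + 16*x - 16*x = -128*l^3 + l^2*(-272*x - 64) + l*(-32*x^2 - 136*x) - 16*x^2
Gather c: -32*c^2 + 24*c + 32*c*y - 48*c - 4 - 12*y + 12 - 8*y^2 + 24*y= -32*c^2 + c*(32*y - 24) - 8*y^2 + 12*y + 8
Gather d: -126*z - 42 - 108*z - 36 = -234*z - 78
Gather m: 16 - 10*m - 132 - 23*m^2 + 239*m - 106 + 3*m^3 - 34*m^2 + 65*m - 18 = 3*m^3 - 57*m^2 + 294*m - 240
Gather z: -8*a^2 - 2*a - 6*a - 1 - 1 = -8*a^2 - 8*a - 2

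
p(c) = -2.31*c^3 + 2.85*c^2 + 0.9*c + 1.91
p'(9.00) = -509.13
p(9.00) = -1443.13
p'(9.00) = -509.13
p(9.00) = -1443.13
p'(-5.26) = -220.82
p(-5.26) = 412.21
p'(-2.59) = -60.35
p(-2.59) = 58.83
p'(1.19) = -2.13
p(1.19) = 3.12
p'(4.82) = -132.63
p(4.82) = -186.21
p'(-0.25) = -0.96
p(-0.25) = 1.90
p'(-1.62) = -26.52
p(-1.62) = 17.75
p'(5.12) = -151.58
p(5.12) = -228.81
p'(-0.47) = -3.31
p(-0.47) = 2.36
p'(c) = -6.93*c^2 + 5.7*c + 0.9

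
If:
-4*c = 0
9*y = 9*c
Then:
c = 0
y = 0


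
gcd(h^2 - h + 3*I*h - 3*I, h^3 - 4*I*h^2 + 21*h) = h + 3*I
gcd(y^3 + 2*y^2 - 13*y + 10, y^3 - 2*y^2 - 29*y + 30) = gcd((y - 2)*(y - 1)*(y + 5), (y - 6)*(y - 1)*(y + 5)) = y^2 + 4*y - 5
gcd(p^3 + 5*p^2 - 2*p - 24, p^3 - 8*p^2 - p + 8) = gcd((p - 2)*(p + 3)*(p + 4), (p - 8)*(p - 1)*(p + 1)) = 1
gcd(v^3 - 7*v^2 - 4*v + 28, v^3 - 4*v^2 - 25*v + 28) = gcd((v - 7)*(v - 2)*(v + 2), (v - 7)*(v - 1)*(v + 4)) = v - 7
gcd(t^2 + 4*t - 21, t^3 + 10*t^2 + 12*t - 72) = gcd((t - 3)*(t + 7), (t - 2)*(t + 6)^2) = 1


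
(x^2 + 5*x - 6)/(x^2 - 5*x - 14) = (-x^2 - 5*x + 6)/(-x^2 + 5*x + 14)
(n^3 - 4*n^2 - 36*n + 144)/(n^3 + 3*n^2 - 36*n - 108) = (n - 4)/(n + 3)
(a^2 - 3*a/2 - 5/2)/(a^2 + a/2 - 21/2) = (2*a^2 - 3*a - 5)/(2*a^2 + a - 21)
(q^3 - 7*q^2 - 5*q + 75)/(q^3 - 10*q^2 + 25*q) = (q + 3)/q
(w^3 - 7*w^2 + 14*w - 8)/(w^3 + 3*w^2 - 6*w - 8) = (w^2 - 5*w + 4)/(w^2 + 5*w + 4)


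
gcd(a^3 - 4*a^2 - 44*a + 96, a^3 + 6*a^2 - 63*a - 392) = a - 8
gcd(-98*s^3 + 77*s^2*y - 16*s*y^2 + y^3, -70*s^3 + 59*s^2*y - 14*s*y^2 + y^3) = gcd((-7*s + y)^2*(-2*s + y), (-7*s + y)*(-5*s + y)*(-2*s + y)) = 14*s^2 - 9*s*y + y^2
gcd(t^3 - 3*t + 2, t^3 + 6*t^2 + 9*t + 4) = 1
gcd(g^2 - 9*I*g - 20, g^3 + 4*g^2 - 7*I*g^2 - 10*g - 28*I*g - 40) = g - 5*I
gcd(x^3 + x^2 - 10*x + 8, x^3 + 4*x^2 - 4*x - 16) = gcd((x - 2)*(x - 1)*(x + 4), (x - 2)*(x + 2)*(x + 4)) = x^2 + 2*x - 8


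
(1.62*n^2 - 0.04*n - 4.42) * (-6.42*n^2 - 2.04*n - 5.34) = -10.4004*n^4 - 3.048*n^3 + 19.8072*n^2 + 9.2304*n + 23.6028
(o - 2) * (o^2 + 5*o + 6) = o^3 + 3*o^2 - 4*o - 12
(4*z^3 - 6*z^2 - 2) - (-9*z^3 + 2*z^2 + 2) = 13*z^3 - 8*z^2 - 4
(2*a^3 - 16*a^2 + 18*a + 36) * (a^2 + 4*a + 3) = 2*a^5 - 8*a^4 - 40*a^3 + 60*a^2 + 198*a + 108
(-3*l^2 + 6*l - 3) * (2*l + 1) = -6*l^3 + 9*l^2 - 3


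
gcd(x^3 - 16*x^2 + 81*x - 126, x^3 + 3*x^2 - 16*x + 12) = 1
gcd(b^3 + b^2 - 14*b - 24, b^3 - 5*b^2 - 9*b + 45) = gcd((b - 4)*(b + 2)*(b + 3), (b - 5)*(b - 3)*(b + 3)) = b + 3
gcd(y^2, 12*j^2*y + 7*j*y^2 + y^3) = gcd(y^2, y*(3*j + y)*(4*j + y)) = y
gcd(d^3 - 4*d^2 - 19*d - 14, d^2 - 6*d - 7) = d^2 - 6*d - 7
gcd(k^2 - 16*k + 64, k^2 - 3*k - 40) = k - 8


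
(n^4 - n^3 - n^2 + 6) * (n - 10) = n^5 - 11*n^4 + 9*n^3 + 10*n^2 + 6*n - 60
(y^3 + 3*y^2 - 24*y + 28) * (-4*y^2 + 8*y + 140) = -4*y^5 - 4*y^4 + 260*y^3 + 116*y^2 - 3136*y + 3920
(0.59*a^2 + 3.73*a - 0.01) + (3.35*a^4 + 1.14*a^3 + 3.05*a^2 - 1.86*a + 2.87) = 3.35*a^4 + 1.14*a^3 + 3.64*a^2 + 1.87*a + 2.86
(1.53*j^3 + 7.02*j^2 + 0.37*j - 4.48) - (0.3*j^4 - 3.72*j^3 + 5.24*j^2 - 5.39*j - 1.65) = -0.3*j^4 + 5.25*j^3 + 1.78*j^2 + 5.76*j - 2.83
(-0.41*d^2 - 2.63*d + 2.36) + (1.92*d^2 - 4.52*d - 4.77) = 1.51*d^2 - 7.15*d - 2.41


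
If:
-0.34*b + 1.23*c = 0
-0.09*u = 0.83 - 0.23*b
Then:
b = 0.391304347826087*u + 3.60869565217391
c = 0.108165429480382*u + 0.997525627430187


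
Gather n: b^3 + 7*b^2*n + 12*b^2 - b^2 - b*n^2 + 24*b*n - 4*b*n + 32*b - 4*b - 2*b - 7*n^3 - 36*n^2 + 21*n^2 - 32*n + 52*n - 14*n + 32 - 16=b^3 + 11*b^2 + 26*b - 7*n^3 + n^2*(-b - 15) + n*(7*b^2 + 20*b + 6) + 16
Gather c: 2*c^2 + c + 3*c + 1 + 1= 2*c^2 + 4*c + 2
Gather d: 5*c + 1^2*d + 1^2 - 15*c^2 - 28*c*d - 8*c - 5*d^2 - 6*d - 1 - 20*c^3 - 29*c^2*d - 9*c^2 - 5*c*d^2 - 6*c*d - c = -20*c^3 - 24*c^2 - 4*c + d^2*(-5*c - 5) + d*(-29*c^2 - 34*c - 5)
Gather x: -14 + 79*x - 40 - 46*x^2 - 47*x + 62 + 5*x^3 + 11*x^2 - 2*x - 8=5*x^3 - 35*x^2 + 30*x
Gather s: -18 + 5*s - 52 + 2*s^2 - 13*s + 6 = 2*s^2 - 8*s - 64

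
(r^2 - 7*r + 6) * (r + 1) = r^3 - 6*r^2 - r + 6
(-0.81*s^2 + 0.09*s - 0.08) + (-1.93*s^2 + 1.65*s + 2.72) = -2.74*s^2 + 1.74*s + 2.64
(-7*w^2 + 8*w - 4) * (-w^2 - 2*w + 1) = 7*w^4 + 6*w^3 - 19*w^2 + 16*w - 4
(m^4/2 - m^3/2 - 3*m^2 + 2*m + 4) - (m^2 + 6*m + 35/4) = m^4/2 - m^3/2 - 4*m^2 - 4*m - 19/4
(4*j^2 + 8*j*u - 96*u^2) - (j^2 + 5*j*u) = 3*j^2 + 3*j*u - 96*u^2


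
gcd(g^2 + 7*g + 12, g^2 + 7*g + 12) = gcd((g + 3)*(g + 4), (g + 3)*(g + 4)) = g^2 + 7*g + 12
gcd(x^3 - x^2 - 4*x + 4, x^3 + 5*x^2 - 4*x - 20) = x^2 - 4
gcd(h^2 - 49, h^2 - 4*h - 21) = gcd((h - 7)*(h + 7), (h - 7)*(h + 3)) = h - 7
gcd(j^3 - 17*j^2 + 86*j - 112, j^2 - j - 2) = j - 2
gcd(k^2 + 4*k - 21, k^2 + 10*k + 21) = k + 7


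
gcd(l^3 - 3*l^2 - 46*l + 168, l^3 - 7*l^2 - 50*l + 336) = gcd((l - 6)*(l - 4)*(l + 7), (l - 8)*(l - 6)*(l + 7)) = l^2 + l - 42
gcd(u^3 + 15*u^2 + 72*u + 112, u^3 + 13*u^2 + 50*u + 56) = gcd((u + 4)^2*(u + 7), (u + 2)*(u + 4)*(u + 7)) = u^2 + 11*u + 28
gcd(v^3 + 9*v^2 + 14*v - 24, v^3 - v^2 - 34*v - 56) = v + 4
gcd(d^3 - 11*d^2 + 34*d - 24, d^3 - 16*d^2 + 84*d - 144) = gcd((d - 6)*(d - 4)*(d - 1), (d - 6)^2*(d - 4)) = d^2 - 10*d + 24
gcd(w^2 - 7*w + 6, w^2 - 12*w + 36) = w - 6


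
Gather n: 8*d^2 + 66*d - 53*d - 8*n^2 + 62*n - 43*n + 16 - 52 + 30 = 8*d^2 + 13*d - 8*n^2 + 19*n - 6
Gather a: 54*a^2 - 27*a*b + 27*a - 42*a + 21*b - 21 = 54*a^2 + a*(-27*b - 15) + 21*b - 21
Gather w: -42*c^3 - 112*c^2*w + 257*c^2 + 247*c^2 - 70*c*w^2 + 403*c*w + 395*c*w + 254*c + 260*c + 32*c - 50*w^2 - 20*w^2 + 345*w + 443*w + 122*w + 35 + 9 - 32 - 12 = -42*c^3 + 504*c^2 + 546*c + w^2*(-70*c - 70) + w*(-112*c^2 + 798*c + 910)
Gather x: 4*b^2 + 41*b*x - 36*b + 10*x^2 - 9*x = 4*b^2 - 36*b + 10*x^2 + x*(41*b - 9)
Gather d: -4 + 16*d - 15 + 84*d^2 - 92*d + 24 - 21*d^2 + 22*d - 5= 63*d^2 - 54*d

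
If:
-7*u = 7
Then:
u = -1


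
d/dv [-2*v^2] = -4*v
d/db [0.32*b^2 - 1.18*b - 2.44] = 0.64*b - 1.18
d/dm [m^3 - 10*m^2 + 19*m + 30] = 3*m^2 - 20*m + 19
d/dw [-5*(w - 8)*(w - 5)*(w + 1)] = -15*w^2 + 120*w - 135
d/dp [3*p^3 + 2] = 9*p^2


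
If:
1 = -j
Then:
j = -1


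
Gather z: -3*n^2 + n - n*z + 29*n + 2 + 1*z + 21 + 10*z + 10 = -3*n^2 + 30*n + z*(11 - n) + 33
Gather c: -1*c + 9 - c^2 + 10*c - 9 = -c^2 + 9*c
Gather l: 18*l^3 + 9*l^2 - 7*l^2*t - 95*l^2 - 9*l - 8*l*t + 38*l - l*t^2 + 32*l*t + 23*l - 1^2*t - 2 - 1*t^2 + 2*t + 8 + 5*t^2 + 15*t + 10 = 18*l^3 + l^2*(-7*t - 86) + l*(-t^2 + 24*t + 52) + 4*t^2 + 16*t + 16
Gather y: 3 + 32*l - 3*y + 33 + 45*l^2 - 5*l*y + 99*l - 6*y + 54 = 45*l^2 + 131*l + y*(-5*l - 9) + 90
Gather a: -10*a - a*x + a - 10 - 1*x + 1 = a*(-x - 9) - x - 9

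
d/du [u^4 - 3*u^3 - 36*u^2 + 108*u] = 4*u^3 - 9*u^2 - 72*u + 108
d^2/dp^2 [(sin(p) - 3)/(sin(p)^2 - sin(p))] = (-sin(p) + 10 + 3/sin(p) - 12/sin(p)^2 + 6/sin(p)^3)/(sin(p) - 1)^2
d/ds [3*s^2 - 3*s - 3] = 6*s - 3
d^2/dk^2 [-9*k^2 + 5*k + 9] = -18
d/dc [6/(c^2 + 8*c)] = 12*(-c - 4)/(c^2*(c + 8)^2)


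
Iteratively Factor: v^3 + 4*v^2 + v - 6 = (v + 3)*(v^2 + v - 2) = (v - 1)*(v + 3)*(v + 2)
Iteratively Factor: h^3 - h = (h + 1)*(h^2 - h) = (h - 1)*(h + 1)*(h)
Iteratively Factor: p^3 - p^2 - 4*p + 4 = (p + 2)*(p^2 - 3*p + 2) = (p - 1)*(p + 2)*(p - 2)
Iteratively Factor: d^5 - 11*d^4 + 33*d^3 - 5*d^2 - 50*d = (d)*(d^4 - 11*d^3 + 33*d^2 - 5*d - 50) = d*(d - 2)*(d^3 - 9*d^2 + 15*d + 25) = d*(d - 5)*(d - 2)*(d^2 - 4*d - 5) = d*(d - 5)*(d - 2)*(d + 1)*(d - 5)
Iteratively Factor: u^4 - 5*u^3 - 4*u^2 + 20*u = (u)*(u^3 - 5*u^2 - 4*u + 20) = u*(u - 2)*(u^2 - 3*u - 10) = u*(u - 2)*(u + 2)*(u - 5)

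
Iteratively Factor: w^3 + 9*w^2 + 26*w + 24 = (w + 4)*(w^2 + 5*w + 6) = (w + 2)*(w + 4)*(w + 3)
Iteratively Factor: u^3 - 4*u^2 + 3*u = (u)*(u^2 - 4*u + 3) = u*(u - 1)*(u - 3)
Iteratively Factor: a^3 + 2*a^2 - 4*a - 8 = (a + 2)*(a^2 - 4) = (a - 2)*(a + 2)*(a + 2)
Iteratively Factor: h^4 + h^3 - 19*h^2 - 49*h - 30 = (h + 1)*(h^3 - 19*h - 30) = (h + 1)*(h + 3)*(h^2 - 3*h - 10) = (h - 5)*(h + 1)*(h + 3)*(h + 2)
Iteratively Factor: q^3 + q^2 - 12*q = (q + 4)*(q^2 - 3*q) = (q - 3)*(q + 4)*(q)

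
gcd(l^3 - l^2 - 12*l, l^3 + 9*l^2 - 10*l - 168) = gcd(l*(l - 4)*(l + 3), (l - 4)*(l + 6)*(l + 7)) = l - 4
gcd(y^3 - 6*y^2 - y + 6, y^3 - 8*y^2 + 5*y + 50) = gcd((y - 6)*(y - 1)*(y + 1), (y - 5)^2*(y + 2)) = 1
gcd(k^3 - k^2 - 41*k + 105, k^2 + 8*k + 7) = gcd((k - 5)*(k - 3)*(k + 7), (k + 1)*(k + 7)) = k + 7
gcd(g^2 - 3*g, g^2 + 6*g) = g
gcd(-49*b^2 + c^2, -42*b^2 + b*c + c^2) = 7*b + c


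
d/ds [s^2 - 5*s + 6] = 2*s - 5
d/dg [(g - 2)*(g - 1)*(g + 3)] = 3*g^2 - 7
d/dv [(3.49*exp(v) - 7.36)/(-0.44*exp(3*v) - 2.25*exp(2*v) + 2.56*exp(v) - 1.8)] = (3.0712*exp(3*v) - 1.8627*exp(2*v) - 33.12*exp(v) + 12.5596)*exp(v)/(0.1936*exp(6*v) + 1.98*exp(5*v) + 2.8097*exp(4*v) - 9.936*exp(3*v) + 14.6536*exp(2*v) - 9.216*exp(v) + 3.24)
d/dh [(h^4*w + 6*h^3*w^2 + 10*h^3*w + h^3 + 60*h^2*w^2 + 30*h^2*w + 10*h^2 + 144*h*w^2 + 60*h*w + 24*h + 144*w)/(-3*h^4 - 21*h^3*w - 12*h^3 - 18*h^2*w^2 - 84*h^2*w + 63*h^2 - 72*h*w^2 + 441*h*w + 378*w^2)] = (-h^4*w^2 + 6*h^4*w + h^4 - 8*h^3*w^2 + 90*h^3*w + 20*h^3 + 47*h^2*w^2 + 312*h^2*w + 133*h^2 + 420*h*w^2 + 90*h*w + 192*h + 504*w^2 + 306*w - 504)/(3*(h^6 + 2*h^5*w + 8*h^5 + h^4*w^2 + 16*h^4*w - 26*h^4 + 8*h^3*w^2 - 52*h^3*w - 168*h^3 - 26*h^2*w^2 - 336*h^2*w + 441*h^2 - 168*h*w^2 + 882*h*w + 441*w^2))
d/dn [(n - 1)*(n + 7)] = 2*n + 6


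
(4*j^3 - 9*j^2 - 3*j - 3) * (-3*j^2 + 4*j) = -12*j^5 + 43*j^4 - 27*j^3 - 3*j^2 - 12*j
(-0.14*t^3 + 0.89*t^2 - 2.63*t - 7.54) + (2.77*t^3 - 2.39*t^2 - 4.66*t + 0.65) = 2.63*t^3 - 1.5*t^2 - 7.29*t - 6.89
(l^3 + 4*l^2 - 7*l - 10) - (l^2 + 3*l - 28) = l^3 + 3*l^2 - 10*l + 18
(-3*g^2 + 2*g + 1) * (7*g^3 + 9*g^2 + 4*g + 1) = -21*g^5 - 13*g^4 + 13*g^3 + 14*g^2 + 6*g + 1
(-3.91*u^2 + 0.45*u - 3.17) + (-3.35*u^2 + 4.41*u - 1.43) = -7.26*u^2 + 4.86*u - 4.6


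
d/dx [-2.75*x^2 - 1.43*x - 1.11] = -5.5*x - 1.43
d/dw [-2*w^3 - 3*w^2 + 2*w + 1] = -6*w^2 - 6*w + 2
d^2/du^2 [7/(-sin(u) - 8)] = 7*(sin(u)^2 - 8*sin(u) - 2)/(sin(u) + 8)^3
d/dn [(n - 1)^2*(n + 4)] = (n - 1)*(3*n + 7)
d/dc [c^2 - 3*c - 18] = 2*c - 3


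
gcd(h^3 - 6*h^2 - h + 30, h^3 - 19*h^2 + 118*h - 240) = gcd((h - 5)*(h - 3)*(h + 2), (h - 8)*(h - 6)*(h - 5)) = h - 5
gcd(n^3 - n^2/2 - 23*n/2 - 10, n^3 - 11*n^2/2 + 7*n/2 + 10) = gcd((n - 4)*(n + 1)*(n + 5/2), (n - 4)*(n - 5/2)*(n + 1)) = n^2 - 3*n - 4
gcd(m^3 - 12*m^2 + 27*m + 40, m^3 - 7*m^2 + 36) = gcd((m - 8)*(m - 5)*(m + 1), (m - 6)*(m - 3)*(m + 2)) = 1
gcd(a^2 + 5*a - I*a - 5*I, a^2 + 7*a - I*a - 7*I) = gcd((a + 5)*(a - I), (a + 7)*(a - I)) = a - I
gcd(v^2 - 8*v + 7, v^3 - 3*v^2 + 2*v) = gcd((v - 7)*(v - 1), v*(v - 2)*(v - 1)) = v - 1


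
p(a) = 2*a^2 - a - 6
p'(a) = 4*a - 1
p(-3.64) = 24.14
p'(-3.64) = -15.56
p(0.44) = -6.05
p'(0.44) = 0.76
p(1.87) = -0.88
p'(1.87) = 6.48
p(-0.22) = -5.68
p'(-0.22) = -1.88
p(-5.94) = 70.51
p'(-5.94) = -24.76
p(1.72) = -1.80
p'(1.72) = 5.88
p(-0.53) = -4.91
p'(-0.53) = -3.12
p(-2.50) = 9.00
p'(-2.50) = -11.00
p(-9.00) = 165.00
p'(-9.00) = -37.00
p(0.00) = -6.00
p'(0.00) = -1.00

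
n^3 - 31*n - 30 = (n - 6)*(n + 1)*(n + 5)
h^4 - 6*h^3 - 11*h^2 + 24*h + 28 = (h - 7)*(h - 2)*(h + 1)*(h + 2)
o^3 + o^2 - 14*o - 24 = (o - 4)*(o + 2)*(o + 3)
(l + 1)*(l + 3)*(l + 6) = l^3 + 10*l^2 + 27*l + 18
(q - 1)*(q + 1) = q^2 - 1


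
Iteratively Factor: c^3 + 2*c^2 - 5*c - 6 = (c + 3)*(c^2 - c - 2) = (c + 1)*(c + 3)*(c - 2)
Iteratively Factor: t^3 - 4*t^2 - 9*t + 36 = (t - 4)*(t^2 - 9) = (t - 4)*(t + 3)*(t - 3)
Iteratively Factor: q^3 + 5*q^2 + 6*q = (q + 3)*(q^2 + 2*q) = (q + 2)*(q + 3)*(q)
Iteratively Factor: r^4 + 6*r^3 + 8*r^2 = (r)*(r^3 + 6*r^2 + 8*r) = r*(r + 2)*(r^2 + 4*r) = r^2*(r + 2)*(r + 4)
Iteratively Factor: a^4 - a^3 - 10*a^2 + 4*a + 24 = (a + 2)*(a^3 - 3*a^2 - 4*a + 12) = (a - 2)*(a + 2)*(a^2 - a - 6) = (a - 2)*(a + 2)^2*(a - 3)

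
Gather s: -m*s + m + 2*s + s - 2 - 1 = m + s*(3 - m) - 3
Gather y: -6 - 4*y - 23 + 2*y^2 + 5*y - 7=2*y^2 + y - 36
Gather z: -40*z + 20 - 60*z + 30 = 50 - 100*z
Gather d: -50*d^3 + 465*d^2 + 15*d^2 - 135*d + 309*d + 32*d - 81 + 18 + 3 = -50*d^3 + 480*d^2 + 206*d - 60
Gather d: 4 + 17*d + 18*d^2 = 18*d^2 + 17*d + 4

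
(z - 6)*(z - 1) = z^2 - 7*z + 6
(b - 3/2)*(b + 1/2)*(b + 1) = b^3 - 7*b/4 - 3/4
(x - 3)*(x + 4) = x^2 + x - 12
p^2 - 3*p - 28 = (p - 7)*(p + 4)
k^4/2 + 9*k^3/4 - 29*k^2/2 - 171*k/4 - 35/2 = (k/2 + 1)*(k - 5)*(k + 1/2)*(k + 7)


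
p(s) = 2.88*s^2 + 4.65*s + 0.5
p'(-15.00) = -81.75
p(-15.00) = 578.75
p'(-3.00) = -12.63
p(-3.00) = 12.47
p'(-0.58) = 1.31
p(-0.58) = -1.23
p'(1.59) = 13.81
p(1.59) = 15.17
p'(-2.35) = -8.89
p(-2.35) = 5.48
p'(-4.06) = -18.74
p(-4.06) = 29.09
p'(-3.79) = -17.18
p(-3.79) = 24.25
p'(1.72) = 14.56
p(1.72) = 17.02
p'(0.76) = 9.03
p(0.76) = 5.70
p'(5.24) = 34.83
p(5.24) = 103.94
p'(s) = 5.76*s + 4.65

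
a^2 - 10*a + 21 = (a - 7)*(a - 3)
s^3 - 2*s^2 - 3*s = s*(s - 3)*(s + 1)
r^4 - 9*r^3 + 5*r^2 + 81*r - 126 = (r - 7)*(r - 3)*(r - 2)*(r + 3)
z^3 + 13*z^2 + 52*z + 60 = (z + 2)*(z + 5)*(z + 6)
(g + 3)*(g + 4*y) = g^2 + 4*g*y + 3*g + 12*y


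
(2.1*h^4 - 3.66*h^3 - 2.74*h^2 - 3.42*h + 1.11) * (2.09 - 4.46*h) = -9.366*h^5 + 20.7126*h^4 + 4.571*h^3 + 9.5266*h^2 - 12.0984*h + 2.3199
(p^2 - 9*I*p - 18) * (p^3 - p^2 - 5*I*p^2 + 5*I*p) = p^5 - p^4 - 14*I*p^4 - 63*p^3 + 14*I*p^3 + 63*p^2 + 90*I*p^2 - 90*I*p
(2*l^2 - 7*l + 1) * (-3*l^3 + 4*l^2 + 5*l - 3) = -6*l^5 + 29*l^4 - 21*l^3 - 37*l^2 + 26*l - 3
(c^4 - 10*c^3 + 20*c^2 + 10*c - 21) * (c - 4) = c^5 - 14*c^4 + 60*c^3 - 70*c^2 - 61*c + 84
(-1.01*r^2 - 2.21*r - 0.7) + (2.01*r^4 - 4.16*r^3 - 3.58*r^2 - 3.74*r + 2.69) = 2.01*r^4 - 4.16*r^3 - 4.59*r^2 - 5.95*r + 1.99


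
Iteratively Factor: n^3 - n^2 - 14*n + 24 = (n + 4)*(n^2 - 5*n + 6) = (n - 2)*(n + 4)*(n - 3)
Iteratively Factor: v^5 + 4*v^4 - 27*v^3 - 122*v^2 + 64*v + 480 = (v + 4)*(v^4 - 27*v^2 - 14*v + 120) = (v + 4)^2*(v^3 - 4*v^2 - 11*v + 30) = (v + 3)*(v + 4)^2*(v^2 - 7*v + 10) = (v - 5)*(v + 3)*(v + 4)^2*(v - 2)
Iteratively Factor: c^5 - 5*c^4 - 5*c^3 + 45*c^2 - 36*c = (c - 4)*(c^4 - c^3 - 9*c^2 + 9*c) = (c - 4)*(c + 3)*(c^3 - 4*c^2 + 3*c) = (c - 4)*(c - 1)*(c + 3)*(c^2 - 3*c) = c*(c - 4)*(c - 1)*(c + 3)*(c - 3)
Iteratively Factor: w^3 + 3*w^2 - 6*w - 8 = (w + 4)*(w^2 - w - 2) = (w - 2)*(w + 4)*(w + 1)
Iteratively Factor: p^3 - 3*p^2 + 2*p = (p - 1)*(p^2 - 2*p) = (p - 2)*(p - 1)*(p)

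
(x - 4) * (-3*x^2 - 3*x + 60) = -3*x^3 + 9*x^2 + 72*x - 240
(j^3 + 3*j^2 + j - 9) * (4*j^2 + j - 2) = 4*j^5 + 13*j^4 + 5*j^3 - 41*j^2 - 11*j + 18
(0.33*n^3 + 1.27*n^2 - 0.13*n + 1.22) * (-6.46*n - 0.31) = -2.1318*n^4 - 8.3065*n^3 + 0.4461*n^2 - 7.8409*n - 0.3782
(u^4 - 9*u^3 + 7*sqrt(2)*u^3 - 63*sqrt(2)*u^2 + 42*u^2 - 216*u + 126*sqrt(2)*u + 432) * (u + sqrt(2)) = u^5 - 9*u^4 + 8*sqrt(2)*u^4 - 72*sqrt(2)*u^3 + 56*u^3 - 342*u^2 + 168*sqrt(2)*u^2 - 216*sqrt(2)*u + 684*u + 432*sqrt(2)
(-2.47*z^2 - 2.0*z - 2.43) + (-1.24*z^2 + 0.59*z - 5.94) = -3.71*z^2 - 1.41*z - 8.37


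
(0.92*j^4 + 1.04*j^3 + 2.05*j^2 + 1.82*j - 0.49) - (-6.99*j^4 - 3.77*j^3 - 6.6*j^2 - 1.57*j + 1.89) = 7.91*j^4 + 4.81*j^3 + 8.65*j^2 + 3.39*j - 2.38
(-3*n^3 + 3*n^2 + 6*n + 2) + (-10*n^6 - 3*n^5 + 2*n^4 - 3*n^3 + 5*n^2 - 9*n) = -10*n^6 - 3*n^5 + 2*n^4 - 6*n^3 + 8*n^2 - 3*n + 2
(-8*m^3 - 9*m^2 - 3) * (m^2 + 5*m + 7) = -8*m^5 - 49*m^4 - 101*m^3 - 66*m^2 - 15*m - 21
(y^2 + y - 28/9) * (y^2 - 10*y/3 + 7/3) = y^4 - 7*y^3/3 - 37*y^2/9 + 343*y/27 - 196/27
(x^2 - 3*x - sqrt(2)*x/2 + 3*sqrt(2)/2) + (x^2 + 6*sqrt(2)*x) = 2*x^2 - 3*x + 11*sqrt(2)*x/2 + 3*sqrt(2)/2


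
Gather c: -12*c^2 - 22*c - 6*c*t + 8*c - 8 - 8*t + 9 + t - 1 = -12*c^2 + c*(-6*t - 14) - 7*t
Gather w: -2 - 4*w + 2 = -4*w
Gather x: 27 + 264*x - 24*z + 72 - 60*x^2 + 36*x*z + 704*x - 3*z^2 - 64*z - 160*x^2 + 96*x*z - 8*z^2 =-220*x^2 + x*(132*z + 968) - 11*z^2 - 88*z + 99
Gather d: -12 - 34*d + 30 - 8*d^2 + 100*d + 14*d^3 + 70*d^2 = 14*d^3 + 62*d^2 + 66*d + 18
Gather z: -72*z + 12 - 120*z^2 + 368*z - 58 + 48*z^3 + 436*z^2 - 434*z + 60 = 48*z^3 + 316*z^2 - 138*z + 14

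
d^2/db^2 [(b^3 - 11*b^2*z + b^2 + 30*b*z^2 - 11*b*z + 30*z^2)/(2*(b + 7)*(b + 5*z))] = 2*(55*b^3*z^2 + 48*b^3*z + 21*b^3 + 885*b^2*z^2 + 315*b^2*z - 1350*b*z^3 + 2730*b*z^2 - 2250*z^4 - 8925*z^3 + 2695*z^2)/(b^6 + 15*b^5*z + 21*b^5 + 75*b^4*z^2 + 315*b^4*z + 147*b^4 + 125*b^3*z^3 + 1575*b^3*z^2 + 2205*b^3*z + 343*b^3 + 2625*b^2*z^3 + 11025*b^2*z^2 + 5145*b^2*z + 18375*b*z^3 + 25725*b*z^2 + 42875*z^3)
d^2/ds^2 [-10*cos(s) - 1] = 10*cos(s)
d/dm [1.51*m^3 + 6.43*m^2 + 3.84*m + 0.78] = 4.53*m^2 + 12.86*m + 3.84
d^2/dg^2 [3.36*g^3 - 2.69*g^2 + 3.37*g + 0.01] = 20.16*g - 5.38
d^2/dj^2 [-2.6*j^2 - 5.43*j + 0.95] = -5.20000000000000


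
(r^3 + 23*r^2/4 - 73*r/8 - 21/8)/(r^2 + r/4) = r + 11/2 - 21/(2*r)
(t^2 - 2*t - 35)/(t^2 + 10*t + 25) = (t - 7)/(t + 5)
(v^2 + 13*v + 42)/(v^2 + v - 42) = (v + 6)/(v - 6)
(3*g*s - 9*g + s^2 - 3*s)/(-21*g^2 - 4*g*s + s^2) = (s - 3)/(-7*g + s)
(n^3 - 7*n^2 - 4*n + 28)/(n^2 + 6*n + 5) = (n^3 - 7*n^2 - 4*n + 28)/(n^2 + 6*n + 5)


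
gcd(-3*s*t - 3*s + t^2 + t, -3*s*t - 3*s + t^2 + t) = 3*s*t + 3*s - t^2 - t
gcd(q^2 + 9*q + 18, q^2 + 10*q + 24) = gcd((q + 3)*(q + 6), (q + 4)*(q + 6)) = q + 6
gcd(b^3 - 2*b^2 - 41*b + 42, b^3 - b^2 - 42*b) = b^2 - b - 42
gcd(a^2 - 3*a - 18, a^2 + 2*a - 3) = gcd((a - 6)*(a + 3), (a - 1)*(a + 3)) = a + 3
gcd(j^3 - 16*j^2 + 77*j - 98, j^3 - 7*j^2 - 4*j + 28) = j^2 - 9*j + 14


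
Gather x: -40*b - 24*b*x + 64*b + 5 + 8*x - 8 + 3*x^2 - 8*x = -24*b*x + 24*b + 3*x^2 - 3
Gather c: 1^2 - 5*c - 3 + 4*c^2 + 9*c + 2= 4*c^2 + 4*c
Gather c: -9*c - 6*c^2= -6*c^2 - 9*c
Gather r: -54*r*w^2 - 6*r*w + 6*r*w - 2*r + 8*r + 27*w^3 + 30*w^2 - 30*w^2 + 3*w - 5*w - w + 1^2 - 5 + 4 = r*(6 - 54*w^2) + 27*w^3 - 3*w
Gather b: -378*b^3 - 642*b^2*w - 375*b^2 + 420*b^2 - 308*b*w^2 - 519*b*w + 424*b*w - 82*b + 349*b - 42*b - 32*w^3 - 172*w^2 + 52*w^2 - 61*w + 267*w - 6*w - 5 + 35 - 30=-378*b^3 + b^2*(45 - 642*w) + b*(-308*w^2 - 95*w + 225) - 32*w^3 - 120*w^2 + 200*w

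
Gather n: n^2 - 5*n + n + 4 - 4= n^2 - 4*n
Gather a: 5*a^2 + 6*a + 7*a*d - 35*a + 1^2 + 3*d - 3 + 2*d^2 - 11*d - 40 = 5*a^2 + a*(7*d - 29) + 2*d^2 - 8*d - 42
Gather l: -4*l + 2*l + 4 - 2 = 2 - 2*l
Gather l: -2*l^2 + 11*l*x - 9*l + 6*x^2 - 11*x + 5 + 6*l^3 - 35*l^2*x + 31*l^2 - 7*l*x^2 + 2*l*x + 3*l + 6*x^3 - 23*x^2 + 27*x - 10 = 6*l^3 + l^2*(29 - 35*x) + l*(-7*x^2 + 13*x - 6) + 6*x^3 - 17*x^2 + 16*x - 5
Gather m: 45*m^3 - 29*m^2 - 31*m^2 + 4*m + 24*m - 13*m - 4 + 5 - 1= 45*m^3 - 60*m^2 + 15*m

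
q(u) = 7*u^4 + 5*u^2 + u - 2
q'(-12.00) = -48503.00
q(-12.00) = 145858.00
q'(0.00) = 1.00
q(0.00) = -2.00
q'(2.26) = 346.81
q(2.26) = 208.41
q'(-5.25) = -4103.19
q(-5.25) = 5448.40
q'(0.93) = 32.82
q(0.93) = 8.49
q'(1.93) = 221.59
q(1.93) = 115.68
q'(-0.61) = -11.46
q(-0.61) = 0.22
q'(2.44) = 432.15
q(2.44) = 278.33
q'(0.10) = 2.03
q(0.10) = -1.85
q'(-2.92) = -725.32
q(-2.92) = 546.61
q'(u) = 28*u^3 + 10*u + 1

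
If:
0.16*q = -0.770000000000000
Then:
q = -4.81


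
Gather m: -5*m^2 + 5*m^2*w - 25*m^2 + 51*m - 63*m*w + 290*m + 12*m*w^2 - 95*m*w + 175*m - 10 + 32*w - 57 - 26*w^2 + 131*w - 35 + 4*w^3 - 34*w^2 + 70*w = m^2*(5*w - 30) + m*(12*w^2 - 158*w + 516) + 4*w^3 - 60*w^2 + 233*w - 102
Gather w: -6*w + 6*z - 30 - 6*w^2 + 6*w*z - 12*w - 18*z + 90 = -6*w^2 + w*(6*z - 18) - 12*z + 60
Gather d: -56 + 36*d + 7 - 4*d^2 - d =-4*d^2 + 35*d - 49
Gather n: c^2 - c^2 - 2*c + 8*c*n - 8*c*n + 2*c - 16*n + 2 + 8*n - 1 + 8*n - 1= 0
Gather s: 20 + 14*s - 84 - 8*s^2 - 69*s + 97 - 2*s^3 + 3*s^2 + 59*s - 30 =-2*s^3 - 5*s^2 + 4*s + 3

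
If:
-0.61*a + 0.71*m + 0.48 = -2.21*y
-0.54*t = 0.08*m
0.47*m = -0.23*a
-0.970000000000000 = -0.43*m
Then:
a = -4.61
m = 2.26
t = -0.33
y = -2.21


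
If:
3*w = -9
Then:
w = -3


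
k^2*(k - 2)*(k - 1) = k^4 - 3*k^3 + 2*k^2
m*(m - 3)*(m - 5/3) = m^3 - 14*m^2/3 + 5*m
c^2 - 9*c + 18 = (c - 6)*(c - 3)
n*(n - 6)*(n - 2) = n^3 - 8*n^2 + 12*n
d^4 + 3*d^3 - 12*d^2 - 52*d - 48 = (d - 4)*(d + 2)^2*(d + 3)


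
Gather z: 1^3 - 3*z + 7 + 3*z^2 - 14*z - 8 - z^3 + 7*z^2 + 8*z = -z^3 + 10*z^2 - 9*z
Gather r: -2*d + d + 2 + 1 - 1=2 - d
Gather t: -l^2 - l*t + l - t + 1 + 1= -l^2 + l + t*(-l - 1) + 2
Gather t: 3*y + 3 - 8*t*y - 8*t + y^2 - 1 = t*(-8*y - 8) + y^2 + 3*y + 2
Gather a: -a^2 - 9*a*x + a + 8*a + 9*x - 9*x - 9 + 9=-a^2 + a*(9 - 9*x)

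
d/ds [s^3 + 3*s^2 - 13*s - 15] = 3*s^2 + 6*s - 13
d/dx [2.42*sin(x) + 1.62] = 2.42*cos(x)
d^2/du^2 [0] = 0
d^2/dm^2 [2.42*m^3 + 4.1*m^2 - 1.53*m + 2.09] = 14.52*m + 8.2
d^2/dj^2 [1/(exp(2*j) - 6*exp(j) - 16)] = 2*((3 - 2*exp(j))*(-exp(2*j) + 6*exp(j) + 16) - 4*(exp(j) - 3)^2*exp(j))*exp(j)/(-exp(2*j) + 6*exp(j) + 16)^3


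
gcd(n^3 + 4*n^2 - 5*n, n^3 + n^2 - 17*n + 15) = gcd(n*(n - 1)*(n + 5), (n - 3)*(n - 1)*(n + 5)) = n^2 + 4*n - 5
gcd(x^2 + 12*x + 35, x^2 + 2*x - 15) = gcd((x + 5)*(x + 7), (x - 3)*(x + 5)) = x + 5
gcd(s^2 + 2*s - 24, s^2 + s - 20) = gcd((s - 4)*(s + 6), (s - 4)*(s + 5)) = s - 4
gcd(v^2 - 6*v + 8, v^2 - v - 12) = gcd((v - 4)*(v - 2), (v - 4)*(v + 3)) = v - 4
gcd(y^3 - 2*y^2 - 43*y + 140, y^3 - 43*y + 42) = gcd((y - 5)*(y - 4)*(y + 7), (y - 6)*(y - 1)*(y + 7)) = y + 7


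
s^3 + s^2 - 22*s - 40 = (s - 5)*(s + 2)*(s + 4)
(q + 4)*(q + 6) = q^2 + 10*q + 24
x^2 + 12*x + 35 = (x + 5)*(x + 7)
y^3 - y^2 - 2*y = y*(y - 2)*(y + 1)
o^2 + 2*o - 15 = (o - 3)*(o + 5)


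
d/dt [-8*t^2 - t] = -16*t - 1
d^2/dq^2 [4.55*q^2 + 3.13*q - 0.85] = 9.10000000000000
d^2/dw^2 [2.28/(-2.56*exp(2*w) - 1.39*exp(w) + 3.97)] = (-2.28*(5.12*exp(w) + 1.39)*(10.24*exp(w) + 2.78)*exp(w) + (23.3472*exp(w) + 3.1692)*(2.56*exp(2*w) + 1.39*exp(w) - 3.97))*exp(w)/(2.56*exp(2*w) + 1.39*exp(w) - 3.97)^3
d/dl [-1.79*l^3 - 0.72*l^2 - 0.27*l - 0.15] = -5.37*l^2 - 1.44*l - 0.27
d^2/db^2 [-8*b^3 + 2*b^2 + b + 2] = 4 - 48*b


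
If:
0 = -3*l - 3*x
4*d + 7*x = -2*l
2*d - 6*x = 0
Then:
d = 0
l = 0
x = 0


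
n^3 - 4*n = n*(n - 2)*(n + 2)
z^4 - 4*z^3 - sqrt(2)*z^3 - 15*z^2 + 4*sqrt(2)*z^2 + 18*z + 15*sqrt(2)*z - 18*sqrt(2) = (z - 6)*(z - 1)*(z + 3)*(z - sqrt(2))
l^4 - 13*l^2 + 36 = (l - 3)*(l - 2)*(l + 2)*(l + 3)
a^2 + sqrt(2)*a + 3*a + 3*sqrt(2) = (a + 3)*(a + sqrt(2))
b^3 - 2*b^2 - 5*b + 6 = (b - 3)*(b - 1)*(b + 2)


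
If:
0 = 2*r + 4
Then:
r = -2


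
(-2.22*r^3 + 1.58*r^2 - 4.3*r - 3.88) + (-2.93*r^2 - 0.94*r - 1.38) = -2.22*r^3 - 1.35*r^2 - 5.24*r - 5.26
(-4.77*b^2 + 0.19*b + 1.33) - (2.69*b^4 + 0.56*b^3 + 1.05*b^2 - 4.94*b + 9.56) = -2.69*b^4 - 0.56*b^3 - 5.82*b^2 + 5.13*b - 8.23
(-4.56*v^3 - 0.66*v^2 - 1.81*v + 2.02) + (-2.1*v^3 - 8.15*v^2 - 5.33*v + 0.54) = -6.66*v^3 - 8.81*v^2 - 7.14*v + 2.56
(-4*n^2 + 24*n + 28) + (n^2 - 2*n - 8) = -3*n^2 + 22*n + 20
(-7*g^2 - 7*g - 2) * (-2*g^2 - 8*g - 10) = 14*g^4 + 70*g^3 + 130*g^2 + 86*g + 20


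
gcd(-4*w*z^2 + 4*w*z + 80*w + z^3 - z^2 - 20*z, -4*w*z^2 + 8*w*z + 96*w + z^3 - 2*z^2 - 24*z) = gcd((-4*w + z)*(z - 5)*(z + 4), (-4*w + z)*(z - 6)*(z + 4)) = -4*w*z - 16*w + z^2 + 4*z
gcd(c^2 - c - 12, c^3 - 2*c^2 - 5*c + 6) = 1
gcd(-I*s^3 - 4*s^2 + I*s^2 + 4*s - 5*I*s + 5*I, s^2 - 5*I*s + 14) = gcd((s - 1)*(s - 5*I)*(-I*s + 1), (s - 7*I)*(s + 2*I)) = 1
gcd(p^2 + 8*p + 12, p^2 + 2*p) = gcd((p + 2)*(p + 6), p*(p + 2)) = p + 2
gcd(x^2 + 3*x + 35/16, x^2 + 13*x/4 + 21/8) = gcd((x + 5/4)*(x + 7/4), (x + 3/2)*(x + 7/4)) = x + 7/4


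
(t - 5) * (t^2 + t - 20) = t^3 - 4*t^2 - 25*t + 100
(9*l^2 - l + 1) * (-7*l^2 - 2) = -63*l^4 + 7*l^3 - 25*l^2 + 2*l - 2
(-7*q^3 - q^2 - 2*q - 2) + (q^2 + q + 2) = -7*q^3 - q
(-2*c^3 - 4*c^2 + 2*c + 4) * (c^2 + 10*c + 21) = -2*c^5 - 24*c^4 - 80*c^3 - 60*c^2 + 82*c + 84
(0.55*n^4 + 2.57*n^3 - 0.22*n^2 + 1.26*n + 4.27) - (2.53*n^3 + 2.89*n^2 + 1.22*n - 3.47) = 0.55*n^4 + 0.04*n^3 - 3.11*n^2 + 0.04*n + 7.74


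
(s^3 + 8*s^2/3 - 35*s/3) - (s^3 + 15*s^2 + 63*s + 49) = -37*s^2/3 - 224*s/3 - 49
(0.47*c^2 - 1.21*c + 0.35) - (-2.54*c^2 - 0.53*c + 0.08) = 3.01*c^2 - 0.68*c + 0.27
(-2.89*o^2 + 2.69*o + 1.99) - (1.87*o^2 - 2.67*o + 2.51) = -4.76*o^2 + 5.36*o - 0.52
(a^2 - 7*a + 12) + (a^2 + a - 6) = 2*a^2 - 6*a + 6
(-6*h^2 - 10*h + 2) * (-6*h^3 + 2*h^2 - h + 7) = 36*h^5 + 48*h^4 - 26*h^3 - 28*h^2 - 72*h + 14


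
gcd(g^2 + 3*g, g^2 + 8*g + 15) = g + 3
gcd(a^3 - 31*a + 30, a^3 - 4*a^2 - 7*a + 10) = a^2 - 6*a + 5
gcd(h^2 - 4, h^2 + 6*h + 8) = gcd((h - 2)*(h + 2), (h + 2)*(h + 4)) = h + 2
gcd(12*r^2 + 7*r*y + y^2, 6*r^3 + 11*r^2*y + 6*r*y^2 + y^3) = 3*r + y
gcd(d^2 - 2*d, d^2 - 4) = d - 2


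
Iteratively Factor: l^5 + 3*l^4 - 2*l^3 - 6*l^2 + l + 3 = (l - 1)*(l^4 + 4*l^3 + 2*l^2 - 4*l - 3) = (l - 1)*(l + 1)*(l^3 + 3*l^2 - l - 3) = (l - 1)*(l + 1)^2*(l^2 + 2*l - 3) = (l - 1)*(l + 1)^2*(l + 3)*(l - 1)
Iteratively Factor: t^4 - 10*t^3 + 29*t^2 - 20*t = (t - 4)*(t^3 - 6*t^2 + 5*t) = (t - 5)*(t - 4)*(t^2 - t) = t*(t - 5)*(t - 4)*(t - 1)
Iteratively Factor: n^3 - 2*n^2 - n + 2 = (n - 2)*(n^2 - 1) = (n - 2)*(n - 1)*(n + 1)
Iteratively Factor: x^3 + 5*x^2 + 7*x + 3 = (x + 1)*(x^2 + 4*x + 3) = (x + 1)^2*(x + 3)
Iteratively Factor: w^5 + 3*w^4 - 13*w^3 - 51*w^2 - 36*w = (w + 3)*(w^4 - 13*w^2 - 12*w) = (w - 4)*(w + 3)*(w^3 + 4*w^2 + 3*w) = w*(w - 4)*(w + 3)*(w^2 + 4*w + 3) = w*(w - 4)*(w + 3)^2*(w + 1)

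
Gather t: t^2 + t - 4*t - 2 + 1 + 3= t^2 - 3*t + 2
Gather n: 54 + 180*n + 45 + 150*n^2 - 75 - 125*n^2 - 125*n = 25*n^2 + 55*n + 24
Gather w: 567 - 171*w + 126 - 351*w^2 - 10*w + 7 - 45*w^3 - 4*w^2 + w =-45*w^3 - 355*w^2 - 180*w + 700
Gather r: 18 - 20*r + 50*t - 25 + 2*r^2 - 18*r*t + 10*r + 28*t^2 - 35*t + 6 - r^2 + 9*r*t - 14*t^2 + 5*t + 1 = r^2 + r*(-9*t - 10) + 14*t^2 + 20*t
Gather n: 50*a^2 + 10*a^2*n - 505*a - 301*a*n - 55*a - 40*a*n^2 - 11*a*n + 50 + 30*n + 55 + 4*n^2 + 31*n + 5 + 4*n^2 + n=50*a^2 - 560*a + n^2*(8 - 40*a) + n*(10*a^2 - 312*a + 62) + 110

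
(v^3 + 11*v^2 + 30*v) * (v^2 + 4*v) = v^5 + 15*v^4 + 74*v^3 + 120*v^2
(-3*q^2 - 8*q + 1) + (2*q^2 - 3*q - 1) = -q^2 - 11*q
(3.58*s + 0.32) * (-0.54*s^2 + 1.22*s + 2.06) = -1.9332*s^3 + 4.1948*s^2 + 7.7652*s + 0.6592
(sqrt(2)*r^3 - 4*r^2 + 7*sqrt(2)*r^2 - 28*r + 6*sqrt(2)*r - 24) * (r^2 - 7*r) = sqrt(2)*r^5 - 4*r^4 - 43*sqrt(2)*r^3 - 42*sqrt(2)*r^2 + 172*r^2 + 168*r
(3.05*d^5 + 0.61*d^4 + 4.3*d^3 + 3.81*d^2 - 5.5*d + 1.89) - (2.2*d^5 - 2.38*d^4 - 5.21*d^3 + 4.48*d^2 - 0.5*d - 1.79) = 0.85*d^5 + 2.99*d^4 + 9.51*d^3 - 0.67*d^2 - 5.0*d + 3.68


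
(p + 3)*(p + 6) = p^2 + 9*p + 18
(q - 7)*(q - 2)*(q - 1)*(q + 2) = q^4 - 8*q^3 + 3*q^2 + 32*q - 28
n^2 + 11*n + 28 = (n + 4)*(n + 7)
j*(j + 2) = j^2 + 2*j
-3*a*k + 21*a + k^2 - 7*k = (-3*a + k)*(k - 7)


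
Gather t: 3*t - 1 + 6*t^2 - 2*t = 6*t^2 + t - 1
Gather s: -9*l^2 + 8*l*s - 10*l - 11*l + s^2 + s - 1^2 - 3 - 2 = -9*l^2 - 21*l + s^2 + s*(8*l + 1) - 6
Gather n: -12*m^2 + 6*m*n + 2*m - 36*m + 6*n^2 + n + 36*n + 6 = -12*m^2 - 34*m + 6*n^2 + n*(6*m + 37) + 6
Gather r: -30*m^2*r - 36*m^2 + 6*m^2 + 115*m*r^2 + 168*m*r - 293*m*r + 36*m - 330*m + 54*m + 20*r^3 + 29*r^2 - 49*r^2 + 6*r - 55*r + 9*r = -30*m^2 - 240*m + 20*r^3 + r^2*(115*m - 20) + r*(-30*m^2 - 125*m - 40)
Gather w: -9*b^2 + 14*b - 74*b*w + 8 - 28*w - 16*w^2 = -9*b^2 + 14*b - 16*w^2 + w*(-74*b - 28) + 8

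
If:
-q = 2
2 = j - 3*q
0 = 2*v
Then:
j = -4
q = -2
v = 0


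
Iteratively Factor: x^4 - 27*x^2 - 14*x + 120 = (x + 4)*(x^3 - 4*x^2 - 11*x + 30) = (x - 5)*(x + 4)*(x^2 + x - 6) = (x - 5)*(x + 3)*(x + 4)*(x - 2)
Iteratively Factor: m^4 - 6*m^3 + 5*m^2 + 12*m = (m - 4)*(m^3 - 2*m^2 - 3*m) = (m - 4)*(m + 1)*(m^2 - 3*m) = m*(m - 4)*(m + 1)*(m - 3)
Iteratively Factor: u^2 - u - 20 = (u + 4)*(u - 5)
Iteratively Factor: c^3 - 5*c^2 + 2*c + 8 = (c - 4)*(c^2 - c - 2) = (c - 4)*(c - 2)*(c + 1)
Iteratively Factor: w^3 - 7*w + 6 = (w - 1)*(w^2 + w - 6) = (w - 1)*(w + 3)*(w - 2)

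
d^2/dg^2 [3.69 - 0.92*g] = 0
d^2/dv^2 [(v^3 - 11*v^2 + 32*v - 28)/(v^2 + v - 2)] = 4*(23*v^3 - 78*v^2 + 60*v - 32)/(v^6 + 3*v^5 - 3*v^4 - 11*v^3 + 6*v^2 + 12*v - 8)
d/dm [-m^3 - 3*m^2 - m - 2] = -3*m^2 - 6*m - 1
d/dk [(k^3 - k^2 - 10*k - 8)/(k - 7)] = 2*(k^3 - 11*k^2 + 7*k + 39)/(k^2 - 14*k + 49)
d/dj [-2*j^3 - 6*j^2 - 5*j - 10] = -6*j^2 - 12*j - 5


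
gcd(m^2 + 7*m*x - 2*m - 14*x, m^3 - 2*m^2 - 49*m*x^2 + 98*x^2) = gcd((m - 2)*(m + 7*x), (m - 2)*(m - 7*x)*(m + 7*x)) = m^2 + 7*m*x - 2*m - 14*x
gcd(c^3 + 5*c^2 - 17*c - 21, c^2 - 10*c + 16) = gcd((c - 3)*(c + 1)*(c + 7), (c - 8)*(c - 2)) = 1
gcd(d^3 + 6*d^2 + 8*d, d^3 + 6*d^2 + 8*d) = d^3 + 6*d^2 + 8*d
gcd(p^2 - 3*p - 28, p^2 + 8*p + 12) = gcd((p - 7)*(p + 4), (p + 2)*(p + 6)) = 1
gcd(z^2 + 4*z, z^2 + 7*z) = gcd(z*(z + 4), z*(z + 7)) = z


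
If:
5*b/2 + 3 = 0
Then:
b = -6/5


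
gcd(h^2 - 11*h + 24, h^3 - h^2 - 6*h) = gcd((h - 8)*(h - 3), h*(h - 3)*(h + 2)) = h - 3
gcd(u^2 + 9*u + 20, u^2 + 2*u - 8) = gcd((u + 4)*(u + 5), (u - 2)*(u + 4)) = u + 4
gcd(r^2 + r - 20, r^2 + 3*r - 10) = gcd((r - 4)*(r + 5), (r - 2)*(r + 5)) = r + 5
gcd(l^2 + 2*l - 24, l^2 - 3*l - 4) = l - 4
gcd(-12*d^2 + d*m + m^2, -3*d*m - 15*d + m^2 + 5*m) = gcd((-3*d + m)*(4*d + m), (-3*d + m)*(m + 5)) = 3*d - m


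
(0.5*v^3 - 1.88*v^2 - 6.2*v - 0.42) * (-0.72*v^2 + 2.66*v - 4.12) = -0.36*v^5 + 2.6836*v^4 - 2.5968*v^3 - 8.444*v^2 + 24.4268*v + 1.7304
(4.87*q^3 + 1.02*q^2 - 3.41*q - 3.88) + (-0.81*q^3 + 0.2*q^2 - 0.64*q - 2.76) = 4.06*q^3 + 1.22*q^2 - 4.05*q - 6.64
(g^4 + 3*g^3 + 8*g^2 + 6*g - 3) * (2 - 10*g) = -10*g^5 - 28*g^4 - 74*g^3 - 44*g^2 + 42*g - 6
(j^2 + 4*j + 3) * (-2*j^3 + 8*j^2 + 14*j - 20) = -2*j^5 + 40*j^3 + 60*j^2 - 38*j - 60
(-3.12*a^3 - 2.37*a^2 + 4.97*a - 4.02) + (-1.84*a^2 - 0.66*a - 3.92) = -3.12*a^3 - 4.21*a^2 + 4.31*a - 7.94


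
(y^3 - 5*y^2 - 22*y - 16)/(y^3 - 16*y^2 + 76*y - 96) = (y^2 + 3*y + 2)/(y^2 - 8*y + 12)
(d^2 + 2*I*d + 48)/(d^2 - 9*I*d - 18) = (d + 8*I)/(d - 3*I)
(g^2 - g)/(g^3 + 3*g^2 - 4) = g/(g^2 + 4*g + 4)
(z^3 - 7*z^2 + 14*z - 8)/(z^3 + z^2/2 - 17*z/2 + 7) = 2*(z - 4)/(2*z + 7)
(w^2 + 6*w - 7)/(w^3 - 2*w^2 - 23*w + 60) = (w^2 + 6*w - 7)/(w^3 - 2*w^2 - 23*w + 60)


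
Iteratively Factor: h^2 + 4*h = (h)*(h + 4)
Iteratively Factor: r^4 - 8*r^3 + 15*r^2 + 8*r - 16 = (r - 1)*(r^3 - 7*r^2 + 8*r + 16) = (r - 1)*(r + 1)*(r^2 - 8*r + 16) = (r - 4)*(r - 1)*(r + 1)*(r - 4)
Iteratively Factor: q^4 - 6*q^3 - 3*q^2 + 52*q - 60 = (q - 2)*(q^3 - 4*q^2 - 11*q + 30) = (q - 2)*(q + 3)*(q^2 - 7*q + 10) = (q - 5)*(q - 2)*(q + 3)*(q - 2)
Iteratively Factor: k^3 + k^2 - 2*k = (k + 2)*(k^2 - k) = (k - 1)*(k + 2)*(k)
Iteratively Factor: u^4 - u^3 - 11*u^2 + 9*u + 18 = (u - 2)*(u^3 + u^2 - 9*u - 9) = (u - 3)*(u - 2)*(u^2 + 4*u + 3) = (u - 3)*(u - 2)*(u + 1)*(u + 3)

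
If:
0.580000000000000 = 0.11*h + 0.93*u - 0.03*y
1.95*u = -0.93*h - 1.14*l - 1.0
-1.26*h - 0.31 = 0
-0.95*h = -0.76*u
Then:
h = -0.25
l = -0.15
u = -0.31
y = -29.77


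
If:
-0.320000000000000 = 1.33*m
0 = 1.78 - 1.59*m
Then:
No Solution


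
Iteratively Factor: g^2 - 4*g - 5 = (g + 1)*(g - 5)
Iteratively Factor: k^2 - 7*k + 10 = (k - 5)*(k - 2)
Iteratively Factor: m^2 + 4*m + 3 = (m + 3)*(m + 1)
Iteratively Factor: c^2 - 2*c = (c)*(c - 2)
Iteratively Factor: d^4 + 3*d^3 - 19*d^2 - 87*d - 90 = (d + 3)*(d^3 - 19*d - 30) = (d + 3)^2*(d^2 - 3*d - 10) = (d + 2)*(d + 3)^2*(d - 5)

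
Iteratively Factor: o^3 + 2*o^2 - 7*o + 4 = (o - 1)*(o^2 + 3*o - 4) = (o - 1)^2*(o + 4)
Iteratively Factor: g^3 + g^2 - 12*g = (g - 3)*(g^2 + 4*g) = (g - 3)*(g + 4)*(g)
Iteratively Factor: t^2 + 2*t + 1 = (t + 1)*(t + 1)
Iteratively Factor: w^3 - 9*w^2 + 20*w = (w)*(w^2 - 9*w + 20) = w*(w - 4)*(w - 5)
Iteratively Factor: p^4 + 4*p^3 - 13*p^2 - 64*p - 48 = (p + 1)*(p^3 + 3*p^2 - 16*p - 48) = (p + 1)*(p + 3)*(p^2 - 16) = (p - 4)*(p + 1)*(p + 3)*(p + 4)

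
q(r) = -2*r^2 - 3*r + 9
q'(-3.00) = 9.00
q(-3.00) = 0.00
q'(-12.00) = 45.00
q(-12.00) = -243.00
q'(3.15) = -15.60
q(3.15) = -20.30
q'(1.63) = -9.52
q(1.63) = -1.20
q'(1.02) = -7.08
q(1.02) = 3.86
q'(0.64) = -5.56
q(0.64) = 6.26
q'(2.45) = -12.80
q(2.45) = -10.36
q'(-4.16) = 13.64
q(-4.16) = -13.13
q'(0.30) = -4.20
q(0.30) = 7.92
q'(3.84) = -18.36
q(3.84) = -32.01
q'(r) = -4*r - 3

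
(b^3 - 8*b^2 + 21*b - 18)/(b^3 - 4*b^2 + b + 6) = (b - 3)/(b + 1)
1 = 1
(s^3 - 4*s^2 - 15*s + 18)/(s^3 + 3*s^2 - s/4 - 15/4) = 4*(s^2 - 3*s - 18)/(4*s^2 + 16*s + 15)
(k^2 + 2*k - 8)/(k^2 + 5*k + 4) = (k - 2)/(k + 1)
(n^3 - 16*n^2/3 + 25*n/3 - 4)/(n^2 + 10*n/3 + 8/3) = (3*n^3 - 16*n^2 + 25*n - 12)/(3*n^2 + 10*n + 8)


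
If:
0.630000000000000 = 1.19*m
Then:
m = 0.53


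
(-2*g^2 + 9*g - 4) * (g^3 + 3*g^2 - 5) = -2*g^5 + 3*g^4 + 23*g^3 - 2*g^2 - 45*g + 20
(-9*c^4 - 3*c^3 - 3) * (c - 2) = -9*c^5 + 15*c^4 + 6*c^3 - 3*c + 6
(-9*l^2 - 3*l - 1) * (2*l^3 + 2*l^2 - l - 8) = -18*l^5 - 24*l^4 + l^3 + 73*l^2 + 25*l + 8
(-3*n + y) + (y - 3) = -3*n + 2*y - 3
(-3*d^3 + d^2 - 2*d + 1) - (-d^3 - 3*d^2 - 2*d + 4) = -2*d^3 + 4*d^2 - 3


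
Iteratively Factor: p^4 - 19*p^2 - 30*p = (p + 3)*(p^3 - 3*p^2 - 10*p) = (p + 2)*(p + 3)*(p^2 - 5*p) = p*(p + 2)*(p + 3)*(p - 5)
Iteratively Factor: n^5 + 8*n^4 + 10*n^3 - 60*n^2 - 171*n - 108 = (n - 3)*(n^4 + 11*n^3 + 43*n^2 + 69*n + 36) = (n - 3)*(n + 1)*(n^3 + 10*n^2 + 33*n + 36) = (n - 3)*(n + 1)*(n + 3)*(n^2 + 7*n + 12) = (n - 3)*(n + 1)*(n + 3)^2*(n + 4)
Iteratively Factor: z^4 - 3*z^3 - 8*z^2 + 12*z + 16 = (z + 1)*(z^3 - 4*z^2 - 4*z + 16) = (z - 2)*(z + 1)*(z^2 - 2*z - 8) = (z - 2)*(z + 1)*(z + 2)*(z - 4)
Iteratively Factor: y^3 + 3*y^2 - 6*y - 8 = (y - 2)*(y^2 + 5*y + 4) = (y - 2)*(y + 1)*(y + 4)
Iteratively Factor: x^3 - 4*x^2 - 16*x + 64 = (x - 4)*(x^2 - 16) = (x - 4)*(x + 4)*(x - 4)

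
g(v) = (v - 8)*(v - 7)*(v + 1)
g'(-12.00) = 809.00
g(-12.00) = -4180.00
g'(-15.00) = 1136.00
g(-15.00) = -7084.00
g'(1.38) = 8.07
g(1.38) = 88.55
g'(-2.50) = 129.75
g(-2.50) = -149.62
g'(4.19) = -23.65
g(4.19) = 55.56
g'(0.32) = 32.35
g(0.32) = 67.72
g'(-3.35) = 168.47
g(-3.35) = -276.06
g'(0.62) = 24.79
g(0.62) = 76.28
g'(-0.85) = 66.97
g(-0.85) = 10.42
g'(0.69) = 23.11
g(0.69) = 77.95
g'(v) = (v - 8)*(v - 7) + (v - 8)*(v + 1) + (v - 7)*(v + 1)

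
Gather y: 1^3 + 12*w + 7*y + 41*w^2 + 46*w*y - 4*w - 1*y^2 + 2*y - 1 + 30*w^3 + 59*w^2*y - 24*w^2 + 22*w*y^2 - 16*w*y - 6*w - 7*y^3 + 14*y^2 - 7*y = 30*w^3 + 17*w^2 + 2*w - 7*y^3 + y^2*(22*w + 13) + y*(59*w^2 + 30*w + 2)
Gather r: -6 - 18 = -24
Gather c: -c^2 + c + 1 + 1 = -c^2 + c + 2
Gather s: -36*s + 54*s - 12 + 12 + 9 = 18*s + 9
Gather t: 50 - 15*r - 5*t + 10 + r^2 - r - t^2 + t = r^2 - 16*r - t^2 - 4*t + 60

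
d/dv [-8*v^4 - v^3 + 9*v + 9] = -32*v^3 - 3*v^2 + 9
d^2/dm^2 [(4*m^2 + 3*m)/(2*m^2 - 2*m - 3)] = 4*(14*m^3 + 36*m^2 + 27*m + 9)/(8*m^6 - 24*m^5 - 12*m^4 + 64*m^3 + 18*m^2 - 54*m - 27)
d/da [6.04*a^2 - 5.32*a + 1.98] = 12.08*a - 5.32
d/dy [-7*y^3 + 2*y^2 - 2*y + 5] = -21*y^2 + 4*y - 2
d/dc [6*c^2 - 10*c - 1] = 12*c - 10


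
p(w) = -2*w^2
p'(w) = -4*w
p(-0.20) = -0.08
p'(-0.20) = 0.80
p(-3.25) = -21.12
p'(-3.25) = 13.00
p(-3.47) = -24.08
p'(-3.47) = 13.88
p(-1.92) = -7.37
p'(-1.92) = 7.68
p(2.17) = -9.42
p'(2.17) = -8.68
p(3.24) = -21.00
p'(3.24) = -12.96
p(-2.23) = -9.95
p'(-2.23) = 8.92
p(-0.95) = -1.80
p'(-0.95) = 3.80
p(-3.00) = -18.00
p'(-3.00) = 12.00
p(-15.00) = -450.00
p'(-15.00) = 60.00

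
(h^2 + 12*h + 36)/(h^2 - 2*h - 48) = (h + 6)/(h - 8)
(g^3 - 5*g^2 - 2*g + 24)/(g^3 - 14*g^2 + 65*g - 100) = (g^2 - g - 6)/(g^2 - 10*g + 25)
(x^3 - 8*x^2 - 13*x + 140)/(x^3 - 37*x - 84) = (x - 5)/(x + 3)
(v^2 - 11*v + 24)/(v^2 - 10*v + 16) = (v - 3)/(v - 2)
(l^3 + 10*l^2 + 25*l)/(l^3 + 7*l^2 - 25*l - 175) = l*(l + 5)/(l^2 + 2*l - 35)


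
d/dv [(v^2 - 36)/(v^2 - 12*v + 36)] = -12/(v^2 - 12*v + 36)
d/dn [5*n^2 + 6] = 10*n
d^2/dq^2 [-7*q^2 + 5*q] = -14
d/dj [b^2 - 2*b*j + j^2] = -2*b + 2*j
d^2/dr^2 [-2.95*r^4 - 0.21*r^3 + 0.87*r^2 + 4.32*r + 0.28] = -35.4*r^2 - 1.26*r + 1.74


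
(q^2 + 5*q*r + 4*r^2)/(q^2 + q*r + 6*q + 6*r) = (q + 4*r)/(q + 6)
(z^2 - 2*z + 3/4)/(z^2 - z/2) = (z - 3/2)/z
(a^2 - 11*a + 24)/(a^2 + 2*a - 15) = (a - 8)/(a + 5)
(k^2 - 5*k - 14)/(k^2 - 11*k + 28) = (k + 2)/(k - 4)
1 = 1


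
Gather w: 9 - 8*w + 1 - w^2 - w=-w^2 - 9*w + 10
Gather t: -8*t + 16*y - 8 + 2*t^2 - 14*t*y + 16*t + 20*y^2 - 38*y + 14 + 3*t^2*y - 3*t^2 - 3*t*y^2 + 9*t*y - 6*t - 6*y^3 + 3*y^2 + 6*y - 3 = t^2*(3*y - 1) + t*(-3*y^2 - 5*y + 2) - 6*y^3 + 23*y^2 - 16*y + 3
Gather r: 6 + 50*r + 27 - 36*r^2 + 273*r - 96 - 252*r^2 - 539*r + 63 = -288*r^2 - 216*r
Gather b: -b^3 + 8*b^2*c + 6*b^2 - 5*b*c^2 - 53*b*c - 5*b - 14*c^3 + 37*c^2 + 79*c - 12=-b^3 + b^2*(8*c + 6) + b*(-5*c^2 - 53*c - 5) - 14*c^3 + 37*c^2 + 79*c - 12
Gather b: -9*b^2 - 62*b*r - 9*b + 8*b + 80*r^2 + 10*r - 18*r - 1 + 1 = -9*b^2 + b*(-62*r - 1) + 80*r^2 - 8*r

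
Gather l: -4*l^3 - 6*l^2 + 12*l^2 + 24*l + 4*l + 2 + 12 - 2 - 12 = -4*l^3 + 6*l^2 + 28*l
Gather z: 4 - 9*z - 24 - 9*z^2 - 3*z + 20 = -9*z^2 - 12*z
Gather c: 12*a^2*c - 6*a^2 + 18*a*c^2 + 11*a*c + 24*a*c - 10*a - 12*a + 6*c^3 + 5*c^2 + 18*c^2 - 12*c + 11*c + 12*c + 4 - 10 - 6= -6*a^2 - 22*a + 6*c^3 + c^2*(18*a + 23) + c*(12*a^2 + 35*a + 11) - 12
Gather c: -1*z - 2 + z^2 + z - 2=z^2 - 4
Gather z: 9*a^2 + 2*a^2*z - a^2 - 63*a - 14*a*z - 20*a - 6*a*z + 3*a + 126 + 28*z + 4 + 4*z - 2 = 8*a^2 - 80*a + z*(2*a^2 - 20*a + 32) + 128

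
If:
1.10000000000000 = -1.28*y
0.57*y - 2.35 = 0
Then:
No Solution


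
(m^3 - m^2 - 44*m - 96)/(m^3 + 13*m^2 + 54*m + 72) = (m - 8)/(m + 6)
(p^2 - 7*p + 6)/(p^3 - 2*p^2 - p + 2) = (p - 6)/(p^2 - p - 2)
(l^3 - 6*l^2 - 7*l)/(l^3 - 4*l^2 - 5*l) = (l - 7)/(l - 5)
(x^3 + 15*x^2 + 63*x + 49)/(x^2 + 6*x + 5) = (x^2 + 14*x + 49)/(x + 5)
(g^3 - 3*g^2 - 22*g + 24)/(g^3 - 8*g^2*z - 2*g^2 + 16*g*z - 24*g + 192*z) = (1 - g)/(-g + 8*z)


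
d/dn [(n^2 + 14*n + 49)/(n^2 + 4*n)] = 2*(-5*n^2 - 49*n - 98)/(n^2*(n^2 + 8*n + 16))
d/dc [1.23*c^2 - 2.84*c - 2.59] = 2.46*c - 2.84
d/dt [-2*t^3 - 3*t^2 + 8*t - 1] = -6*t^2 - 6*t + 8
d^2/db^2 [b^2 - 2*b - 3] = 2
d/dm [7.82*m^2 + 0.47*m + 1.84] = 15.64*m + 0.47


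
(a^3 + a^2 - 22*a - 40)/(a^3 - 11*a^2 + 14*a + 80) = (a + 4)/(a - 8)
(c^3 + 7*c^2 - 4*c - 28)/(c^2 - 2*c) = c + 9 + 14/c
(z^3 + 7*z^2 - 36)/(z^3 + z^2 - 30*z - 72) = (z^2 + 4*z - 12)/(z^2 - 2*z - 24)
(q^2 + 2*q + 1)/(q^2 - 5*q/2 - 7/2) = 2*(q + 1)/(2*q - 7)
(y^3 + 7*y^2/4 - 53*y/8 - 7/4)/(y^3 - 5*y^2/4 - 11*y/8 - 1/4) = (2*y + 7)/(2*y + 1)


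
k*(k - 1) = k^2 - k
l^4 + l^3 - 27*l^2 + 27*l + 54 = (l - 3)^2*(l + 1)*(l + 6)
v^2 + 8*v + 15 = (v + 3)*(v + 5)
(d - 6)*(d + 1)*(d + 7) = d^3 + 2*d^2 - 41*d - 42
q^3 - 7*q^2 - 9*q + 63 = (q - 7)*(q - 3)*(q + 3)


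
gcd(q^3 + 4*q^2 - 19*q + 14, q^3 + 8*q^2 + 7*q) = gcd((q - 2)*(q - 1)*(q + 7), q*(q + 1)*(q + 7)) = q + 7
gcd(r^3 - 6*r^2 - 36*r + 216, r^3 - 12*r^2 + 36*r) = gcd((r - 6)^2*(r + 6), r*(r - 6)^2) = r^2 - 12*r + 36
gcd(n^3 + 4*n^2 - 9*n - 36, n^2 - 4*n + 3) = n - 3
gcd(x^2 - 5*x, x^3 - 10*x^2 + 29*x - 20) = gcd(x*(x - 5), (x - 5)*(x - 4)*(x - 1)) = x - 5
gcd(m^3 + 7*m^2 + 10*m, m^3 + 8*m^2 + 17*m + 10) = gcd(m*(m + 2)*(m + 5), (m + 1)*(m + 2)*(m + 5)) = m^2 + 7*m + 10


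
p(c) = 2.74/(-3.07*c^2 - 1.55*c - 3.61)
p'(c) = 2.74*(6.14*c + 1.55)/(-3.07*c^2 - 1.55*c - 3.61)^2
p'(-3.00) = -0.07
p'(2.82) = 0.05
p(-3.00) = -0.10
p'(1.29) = 0.23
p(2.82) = -0.08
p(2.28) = -0.12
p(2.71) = -0.09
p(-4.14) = -0.06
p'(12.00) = 0.00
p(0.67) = -0.45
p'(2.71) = 0.05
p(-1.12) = -0.48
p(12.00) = -0.01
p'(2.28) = 0.08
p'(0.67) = 0.43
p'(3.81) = 0.02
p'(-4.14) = -0.03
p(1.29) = -0.26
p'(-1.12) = -0.45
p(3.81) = -0.05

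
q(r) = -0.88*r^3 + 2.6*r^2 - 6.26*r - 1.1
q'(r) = -2.64*r^2 + 5.2*r - 6.26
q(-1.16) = 11.03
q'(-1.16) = -15.84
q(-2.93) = 61.70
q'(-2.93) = -44.16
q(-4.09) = 128.20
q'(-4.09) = -71.69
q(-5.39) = 245.98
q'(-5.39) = -110.99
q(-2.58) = 47.47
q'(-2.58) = -37.25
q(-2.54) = 46.00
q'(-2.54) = -36.50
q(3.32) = -25.43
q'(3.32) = -18.10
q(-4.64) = 171.83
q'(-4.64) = -87.23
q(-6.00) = 320.14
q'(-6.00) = -132.50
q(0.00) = -1.10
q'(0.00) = -6.26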